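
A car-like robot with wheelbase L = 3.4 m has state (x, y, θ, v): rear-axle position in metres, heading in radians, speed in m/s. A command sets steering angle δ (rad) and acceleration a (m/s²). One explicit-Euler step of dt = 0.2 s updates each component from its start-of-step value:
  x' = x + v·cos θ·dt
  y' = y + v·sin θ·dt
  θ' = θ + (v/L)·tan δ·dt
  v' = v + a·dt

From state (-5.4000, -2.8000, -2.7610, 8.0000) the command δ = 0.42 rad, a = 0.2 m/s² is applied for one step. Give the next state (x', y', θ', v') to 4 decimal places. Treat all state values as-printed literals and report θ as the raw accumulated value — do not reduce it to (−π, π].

(-6.8855, -3.3944, -2.5508, 8.0400)

x' = -5.4000 + 8.0000·cos(-2.7610)·0.2 = -6.8855
y' = -2.8000 + 8.0000·sin(-2.7610)·0.2 = -3.3944
θ' = -2.7610 + (8.0000/3.4)·tan(0.42)·0.2 = -2.5508
v' = 8.0000 + 0.2000·0.2 = 8.0400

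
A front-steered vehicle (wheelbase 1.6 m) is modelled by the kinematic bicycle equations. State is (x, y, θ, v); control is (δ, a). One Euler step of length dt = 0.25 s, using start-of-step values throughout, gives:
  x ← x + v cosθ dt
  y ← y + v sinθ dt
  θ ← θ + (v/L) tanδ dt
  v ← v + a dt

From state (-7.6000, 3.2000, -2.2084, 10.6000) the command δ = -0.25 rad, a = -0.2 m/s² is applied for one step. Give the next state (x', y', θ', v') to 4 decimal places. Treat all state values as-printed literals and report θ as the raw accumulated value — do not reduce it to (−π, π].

x' = -7.6000 + 10.6000·cos(-2.2084)·0.25 = -9.1775
y' = 3.2000 + 10.6000·sin(-2.2084)·0.25 = 1.0707
θ' = -2.2084 + (10.6000/1.6)·tan(-0.25)·0.25 = -2.6313
v' = 10.6000 − 0.2000·0.25 = 10.5500

(-9.1775, 1.0707, -2.6313, 10.5500)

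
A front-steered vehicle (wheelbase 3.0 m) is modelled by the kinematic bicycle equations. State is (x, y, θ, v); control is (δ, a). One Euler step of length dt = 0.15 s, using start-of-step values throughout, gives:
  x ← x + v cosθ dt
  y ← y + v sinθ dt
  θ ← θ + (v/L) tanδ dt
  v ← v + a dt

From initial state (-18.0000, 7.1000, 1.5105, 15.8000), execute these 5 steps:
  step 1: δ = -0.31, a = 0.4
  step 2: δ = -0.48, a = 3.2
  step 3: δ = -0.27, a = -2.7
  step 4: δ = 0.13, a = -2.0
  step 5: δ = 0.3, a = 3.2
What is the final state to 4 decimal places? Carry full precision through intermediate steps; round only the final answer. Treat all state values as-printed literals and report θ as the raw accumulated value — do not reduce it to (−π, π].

after step 1 (δ=-0.31, a=0.4): (-17.857184, 9.465693, 1.257441, 15.860000)
after step 2 (δ=-0.48, a=3.2): (-17.123853, 11.728847, 0.844597, 16.340000)
after step 3 (δ=-0.27, a=-2.7): (-15.496308, 13.561468, 0.618485, 15.935000)
after step 4 (δ=0.13, a=-2.0): (-13.548834, 14.947340, 0.722650, 15.635000)
after step 5 (δ=0.3, a=3.2): (-11.789767, 16.498429, 0.964474, 16.115000)

(-11.7898, 16.4984, 0.9645, 16.1150)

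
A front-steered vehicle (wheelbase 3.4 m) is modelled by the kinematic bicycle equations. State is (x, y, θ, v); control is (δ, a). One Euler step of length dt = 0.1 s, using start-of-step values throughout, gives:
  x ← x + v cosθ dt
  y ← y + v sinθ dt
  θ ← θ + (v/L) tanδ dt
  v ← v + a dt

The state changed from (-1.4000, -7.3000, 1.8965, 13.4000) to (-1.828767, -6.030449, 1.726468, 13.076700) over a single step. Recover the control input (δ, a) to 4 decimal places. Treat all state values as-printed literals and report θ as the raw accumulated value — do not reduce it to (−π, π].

δ = -0.4073, a = -3.2330

a = (v'−v)/dt = (-0.323300)/0.1 = -3.2330
Δθ = θ'−θ = -0.170032;  (v·dt/L) = 13.4000·0.1/3.4 = 0.394118
tan δ = Δθ·L/(v·dt) = -0.431424  →  δ = -0.4073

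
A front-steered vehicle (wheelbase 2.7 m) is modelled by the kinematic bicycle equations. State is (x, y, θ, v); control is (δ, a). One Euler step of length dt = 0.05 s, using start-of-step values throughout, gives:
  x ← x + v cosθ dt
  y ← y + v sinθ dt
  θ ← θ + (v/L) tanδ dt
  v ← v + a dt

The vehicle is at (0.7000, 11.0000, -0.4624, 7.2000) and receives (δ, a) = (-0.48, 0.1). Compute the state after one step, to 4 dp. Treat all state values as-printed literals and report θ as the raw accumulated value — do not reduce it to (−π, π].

(1.0222, 10.8394, -0.5318, 7.2050)

x' = 0.7000 + 7.2000·cos(-0.4624)·0.05 = 1.0222
y' = 11.0000 + 7.2000·sin(-0.4624)·0.05 = 10.8394
θ' = -0.4624 + (7.2000/2.7)·tan(-0.48)·0.05 = -0.5318
v' = 7.2000 + 0.1000·0.05 = 7.2050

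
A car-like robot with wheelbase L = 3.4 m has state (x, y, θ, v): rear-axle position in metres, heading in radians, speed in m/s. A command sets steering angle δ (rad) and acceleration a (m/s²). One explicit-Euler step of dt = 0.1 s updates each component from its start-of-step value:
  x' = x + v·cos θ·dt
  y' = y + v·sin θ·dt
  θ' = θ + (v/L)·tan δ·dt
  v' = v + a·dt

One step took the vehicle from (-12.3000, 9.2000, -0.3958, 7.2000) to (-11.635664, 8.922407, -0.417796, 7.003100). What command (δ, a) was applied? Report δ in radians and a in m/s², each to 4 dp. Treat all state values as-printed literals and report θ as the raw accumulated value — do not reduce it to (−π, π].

a = (v'−v)/dt = (-0.196900)/0.1 = -1.9690
Δθ = θ'−θ = -0.021996;  (v·dt/L) = 7.2000·0.1/3.4 = 0.211765
tan δ = Δθ·L/(v·dt) = -0.103870  →  δ = -0.1035

δ = -0.1035, a = -1.9690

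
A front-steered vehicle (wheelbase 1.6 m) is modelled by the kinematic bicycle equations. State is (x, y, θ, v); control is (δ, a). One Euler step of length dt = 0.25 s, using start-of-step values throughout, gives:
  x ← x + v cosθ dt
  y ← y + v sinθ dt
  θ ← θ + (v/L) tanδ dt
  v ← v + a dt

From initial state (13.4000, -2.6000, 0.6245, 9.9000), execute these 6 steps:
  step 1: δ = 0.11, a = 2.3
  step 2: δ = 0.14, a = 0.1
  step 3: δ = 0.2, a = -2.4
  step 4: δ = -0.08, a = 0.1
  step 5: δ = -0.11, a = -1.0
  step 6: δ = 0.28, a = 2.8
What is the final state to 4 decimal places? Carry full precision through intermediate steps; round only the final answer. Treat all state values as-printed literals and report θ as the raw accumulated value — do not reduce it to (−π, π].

(21.1170, 9.8378, 1.4980, 10.3750)

after step 1 (δ=0.11, a=2.3): (15.407858, -1.152888, 0.795346, 10.475000)
after step 2 (δ=0.14, a=0.1): (17.241082, 0.717177, 1.025995, 10.500000)
after step 3 (δ=0.2, a=-2.4): (18.601482, 2.962157, 1.358567, 9.900000)
after step 4 (δ=-0.08, a=0.1): (19.122817, 5.381627, 1.234552, 9.925000)
after step 5 (δ=-0.11, a=-1.0): (19.941491, 7.723928, 1.063275, 9.675000)
after step 6 (δ=0.28, a=2.8): (21.117034, 9.837798, 1.497976, 10.375000)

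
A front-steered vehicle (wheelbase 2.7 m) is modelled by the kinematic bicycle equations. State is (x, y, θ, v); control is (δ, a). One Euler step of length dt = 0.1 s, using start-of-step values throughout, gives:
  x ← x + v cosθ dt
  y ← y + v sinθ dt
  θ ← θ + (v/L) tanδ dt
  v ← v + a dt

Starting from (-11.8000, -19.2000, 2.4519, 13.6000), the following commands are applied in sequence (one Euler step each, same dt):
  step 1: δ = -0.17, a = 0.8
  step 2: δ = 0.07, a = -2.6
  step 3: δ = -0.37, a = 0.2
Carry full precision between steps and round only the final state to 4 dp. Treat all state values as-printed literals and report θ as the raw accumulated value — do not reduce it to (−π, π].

after step 1 (δ=-0.17, a=0.8): (-12.849161, -18.334632, 2.365436, 13.680000)
after step 2 (δ=0.07, a=-2.6): (-13.825381, -17.376290, 2.400961, 13.420000)
after step 3 (δ=-0.37, a=0.2): (-14.815833, -16.470770, 2.208178, 13.440000)

(-14.8158, -16.4708, 2.2082, 13.4400)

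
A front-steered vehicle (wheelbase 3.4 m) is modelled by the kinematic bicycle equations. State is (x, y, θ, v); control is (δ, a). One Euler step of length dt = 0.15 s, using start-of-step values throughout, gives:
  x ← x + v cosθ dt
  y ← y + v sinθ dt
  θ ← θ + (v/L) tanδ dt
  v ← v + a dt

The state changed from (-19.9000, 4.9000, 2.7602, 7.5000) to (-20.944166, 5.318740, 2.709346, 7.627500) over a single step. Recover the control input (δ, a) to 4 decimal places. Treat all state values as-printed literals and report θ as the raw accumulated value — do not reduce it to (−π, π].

δ = -0.1525, a = 0.8500

a = (v'−v)/dt = (0.127500)/0.15 = 0.8500
Δθ = θ'−θ = -0.050854;  (v·dt/L) = 7.5000·0.15/3.4 = 0.330882
tan δ = Δθ·L/(v·dt) = -0.153692  →  δ = -0.1525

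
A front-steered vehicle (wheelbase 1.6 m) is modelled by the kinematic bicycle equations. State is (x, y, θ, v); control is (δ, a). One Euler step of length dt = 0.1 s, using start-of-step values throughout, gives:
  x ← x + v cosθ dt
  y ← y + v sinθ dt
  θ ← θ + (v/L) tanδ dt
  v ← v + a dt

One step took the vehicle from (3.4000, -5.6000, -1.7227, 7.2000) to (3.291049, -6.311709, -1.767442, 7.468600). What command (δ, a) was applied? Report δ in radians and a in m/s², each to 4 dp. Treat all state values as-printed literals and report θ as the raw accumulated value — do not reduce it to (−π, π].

a = (v'−v)/dt = (0.268600)/0.1 = 2.6860
Δθ = θ'−θ = -0.044742;  (v·dt/L) = 7.2000·0.1/1.6 = 0.450000
tan δ = Δθ·L/(v·dt) = -0.099427  →  δ = -0.0991

δ = -0.0991, a = 2.6860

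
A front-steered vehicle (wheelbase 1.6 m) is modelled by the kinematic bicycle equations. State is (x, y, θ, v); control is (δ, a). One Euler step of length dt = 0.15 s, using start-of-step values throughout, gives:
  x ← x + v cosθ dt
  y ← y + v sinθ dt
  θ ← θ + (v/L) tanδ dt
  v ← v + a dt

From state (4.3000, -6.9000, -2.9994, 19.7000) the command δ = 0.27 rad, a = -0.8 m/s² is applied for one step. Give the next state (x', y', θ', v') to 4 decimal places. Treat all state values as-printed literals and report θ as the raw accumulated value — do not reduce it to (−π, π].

x' = 4.3000 + 19.7000·cos(-2.9994)·0.15 = 1.3748
y' = -6.9000 + 19.7000·sin(-2.9994)·0.15 = -7.3188
θ' = -2.9994 + (19.7000/1.6)·tan(0.27)·0.15 = -2.4883
v' = 19.7000 − 0.8000·0.15 = 19.5800

(1.3748, -7.3188, -2.4883, 19.5800)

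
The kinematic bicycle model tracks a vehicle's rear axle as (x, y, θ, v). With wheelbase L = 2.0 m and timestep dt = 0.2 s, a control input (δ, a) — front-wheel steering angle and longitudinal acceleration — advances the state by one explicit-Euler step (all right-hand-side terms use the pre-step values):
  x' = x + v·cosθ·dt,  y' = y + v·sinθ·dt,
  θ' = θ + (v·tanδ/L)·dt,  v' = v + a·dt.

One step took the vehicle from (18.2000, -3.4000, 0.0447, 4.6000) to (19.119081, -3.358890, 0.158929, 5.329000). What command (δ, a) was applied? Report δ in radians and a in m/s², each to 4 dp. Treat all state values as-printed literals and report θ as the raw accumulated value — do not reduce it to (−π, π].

a = (v'−v)/dt = (0.729000)/0.2 = 3.6450
Δθ = θ'−θ = 0.114229;  (v·dt/L) = 4.6000·0.2/2.0 = 0.460000
tan δ = Δθ·L/(v·dt) = 0.248324  →  δ = 0.2434

δ = 0.2434, a = 3.6450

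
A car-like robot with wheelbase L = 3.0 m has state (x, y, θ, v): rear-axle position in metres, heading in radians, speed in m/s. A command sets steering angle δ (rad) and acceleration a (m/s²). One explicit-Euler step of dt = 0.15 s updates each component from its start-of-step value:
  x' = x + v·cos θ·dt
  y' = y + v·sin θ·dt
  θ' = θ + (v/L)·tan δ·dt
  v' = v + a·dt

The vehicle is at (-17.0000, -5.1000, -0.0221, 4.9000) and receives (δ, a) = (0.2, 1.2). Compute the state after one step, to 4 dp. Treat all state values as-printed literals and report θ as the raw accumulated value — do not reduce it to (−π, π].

x' = -17.0000 + 4.9000·cos(-0.0221)·0.15 = -16.2652
y' = -5.1000 + 4.9000·sin(-0.0221)·0.15 = -5.1162
θ' = -0.0221 + (4.9000/3.0)·tan(0.2)·0.15 = 0.0276
v' = 4.9000 + 1.2000·0.15 = 5.0800

(-16.2652, -5.1162, 0.0276, 5.0800)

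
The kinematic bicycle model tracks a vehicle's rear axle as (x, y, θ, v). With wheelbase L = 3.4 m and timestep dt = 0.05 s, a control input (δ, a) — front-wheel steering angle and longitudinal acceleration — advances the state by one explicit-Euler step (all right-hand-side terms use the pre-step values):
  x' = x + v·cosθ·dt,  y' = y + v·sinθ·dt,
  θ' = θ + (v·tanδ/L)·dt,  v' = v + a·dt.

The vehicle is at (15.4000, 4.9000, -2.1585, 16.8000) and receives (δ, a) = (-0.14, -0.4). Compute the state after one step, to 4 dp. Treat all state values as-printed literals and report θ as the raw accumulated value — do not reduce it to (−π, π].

(14.9343, 4.2009, -2.1933, 16.7800)

x' = 15.4000 + 16.8000·cos(-2.1585)·0.05 = 14.9343
y' = 4.9000 + 16.8000·sin(-2.1585)·0.05 = 4.2009
θ' = -2.1585 + (16.8000/3.4)·tan(-0.14)·0.05 = -2.1933
v' = 16.8000 − 0.4000·0.05 = 16.7800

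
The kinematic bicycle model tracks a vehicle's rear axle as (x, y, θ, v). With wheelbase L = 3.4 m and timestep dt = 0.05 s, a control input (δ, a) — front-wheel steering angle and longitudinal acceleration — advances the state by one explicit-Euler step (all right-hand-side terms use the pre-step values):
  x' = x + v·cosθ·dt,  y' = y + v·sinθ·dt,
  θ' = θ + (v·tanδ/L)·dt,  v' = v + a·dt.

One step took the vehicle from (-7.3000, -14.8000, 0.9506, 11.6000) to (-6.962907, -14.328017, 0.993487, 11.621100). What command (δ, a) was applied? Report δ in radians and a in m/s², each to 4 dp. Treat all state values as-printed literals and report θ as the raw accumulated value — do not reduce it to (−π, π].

δ = 0.2463, a = 0.4220

a = (v'−v)/dt = (0.021100)/0.05 = 0.4220
Δθ = θ'−θ = 0.042887;  (v·dt/L) = 11.6000·0.05/3.4 = 0.170588
tan δ = Δθ·L/(v·dt) = 0.251407  →  δ = 0.2463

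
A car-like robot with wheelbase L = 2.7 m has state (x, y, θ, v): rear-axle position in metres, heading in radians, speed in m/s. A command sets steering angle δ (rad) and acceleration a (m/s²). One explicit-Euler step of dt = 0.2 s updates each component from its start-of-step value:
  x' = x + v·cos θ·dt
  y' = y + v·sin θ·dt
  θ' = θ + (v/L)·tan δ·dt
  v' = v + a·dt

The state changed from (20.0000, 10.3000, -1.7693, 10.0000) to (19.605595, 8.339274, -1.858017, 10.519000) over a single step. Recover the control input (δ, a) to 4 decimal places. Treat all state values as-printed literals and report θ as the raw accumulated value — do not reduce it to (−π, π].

a = (v'−v)/dt = (0.519000)/0.2 = 2.5950
Δθ = θ'−θ = -0.088717;  (v·dt/L) = 10.0000·0.2/2.7 = 0.740741
tan δ = Δθ·L/(v·dt) = -0.119768  →  δ = -0.1192

δ = -0.1192, a = 2.5950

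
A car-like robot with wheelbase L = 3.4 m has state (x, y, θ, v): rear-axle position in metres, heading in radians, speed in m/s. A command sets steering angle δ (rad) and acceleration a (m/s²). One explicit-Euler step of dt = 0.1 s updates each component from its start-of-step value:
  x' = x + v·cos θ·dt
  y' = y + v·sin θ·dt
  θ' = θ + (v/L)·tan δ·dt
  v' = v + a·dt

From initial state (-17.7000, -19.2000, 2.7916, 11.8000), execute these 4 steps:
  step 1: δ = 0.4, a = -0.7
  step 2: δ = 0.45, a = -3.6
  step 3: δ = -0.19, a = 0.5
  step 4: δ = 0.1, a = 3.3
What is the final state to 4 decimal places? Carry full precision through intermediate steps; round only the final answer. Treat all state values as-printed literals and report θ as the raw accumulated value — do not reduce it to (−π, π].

after step 1 (δ=0.4, a=-0.7): (-18.808463, -18.795389, 2.938334, 11.730000)
after step 2 (δ=0.45, a=-3.6): (-19.957315, -18.558605, 3.104988, 11.370000)
after step 3 (δ=-0.19, a=0.5): (-21.093554, -18.516995, 3.040674, 11.420000)
after step 4 (δ=0.1, a=3.3): (-22.229743, -18.401941, 3.074375, 11.750000)

(-22.2297, -18.4019, 3.0744, 11.7500)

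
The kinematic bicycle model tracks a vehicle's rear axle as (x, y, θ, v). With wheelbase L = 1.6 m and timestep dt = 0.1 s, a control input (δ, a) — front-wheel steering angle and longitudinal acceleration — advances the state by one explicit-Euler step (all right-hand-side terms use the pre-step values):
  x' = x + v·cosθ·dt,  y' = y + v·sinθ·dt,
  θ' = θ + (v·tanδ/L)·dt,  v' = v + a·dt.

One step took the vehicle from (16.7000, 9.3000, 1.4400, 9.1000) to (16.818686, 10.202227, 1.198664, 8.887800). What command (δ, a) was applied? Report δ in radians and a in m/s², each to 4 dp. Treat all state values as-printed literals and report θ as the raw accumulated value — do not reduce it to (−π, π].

δ = -0.4013, a = -2.1220

a = (v'−v)/dt = (-0.212200)/0.1 = -2.1220
Δθ = θ'−θ = -0.241336;  (v·dt/L) = 9.1000·0.1/1.6 = 0.568750
tan δ = Δθ·L/(v·dt) = -0.424327  →  δ = -0.4013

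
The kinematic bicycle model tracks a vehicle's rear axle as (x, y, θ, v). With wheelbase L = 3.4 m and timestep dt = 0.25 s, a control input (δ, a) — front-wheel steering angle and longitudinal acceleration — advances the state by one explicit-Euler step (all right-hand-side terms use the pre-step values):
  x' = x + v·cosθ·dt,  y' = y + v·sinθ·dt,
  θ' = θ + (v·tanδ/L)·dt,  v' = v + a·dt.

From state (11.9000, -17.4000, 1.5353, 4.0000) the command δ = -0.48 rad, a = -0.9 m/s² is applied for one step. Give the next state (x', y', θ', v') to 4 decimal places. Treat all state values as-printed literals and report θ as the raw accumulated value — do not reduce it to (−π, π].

(11.9355, -16.4006, 1.3822, 3.7750)

x' = 11.9000 + 4.0000·cos(1.5353)·0.25 = 11.9355
y' = -17.4000 + 4.0000·sin(1.5353)·0.25 = -16.4006
θ' = 1.5353 + (4.0000/3.4)·tan(-0.48)·0.25 = 1.3822
v' = 4.0000 − 0.9000·0.25 = 3.7750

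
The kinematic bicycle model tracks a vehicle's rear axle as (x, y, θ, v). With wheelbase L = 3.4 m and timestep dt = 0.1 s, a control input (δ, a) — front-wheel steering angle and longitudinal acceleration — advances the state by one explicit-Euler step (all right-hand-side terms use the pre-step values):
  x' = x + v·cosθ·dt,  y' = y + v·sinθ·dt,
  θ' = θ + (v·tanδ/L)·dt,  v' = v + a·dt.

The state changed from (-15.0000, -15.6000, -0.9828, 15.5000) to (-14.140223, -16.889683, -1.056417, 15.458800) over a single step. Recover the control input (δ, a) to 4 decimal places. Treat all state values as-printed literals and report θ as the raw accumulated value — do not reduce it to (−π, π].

δ = -0.1601, a = -0.4120

a = (v'−v)/dt = (-0.041200)/0.1 = -0.4120
Δθ = θ'−θ = -0.073617;  (v·dt/L) = 15.5000·0.1/3.4 = 0.455882
tan δ = Δθ·L/(v·dt) = -0.161482  →  δ = -0.1601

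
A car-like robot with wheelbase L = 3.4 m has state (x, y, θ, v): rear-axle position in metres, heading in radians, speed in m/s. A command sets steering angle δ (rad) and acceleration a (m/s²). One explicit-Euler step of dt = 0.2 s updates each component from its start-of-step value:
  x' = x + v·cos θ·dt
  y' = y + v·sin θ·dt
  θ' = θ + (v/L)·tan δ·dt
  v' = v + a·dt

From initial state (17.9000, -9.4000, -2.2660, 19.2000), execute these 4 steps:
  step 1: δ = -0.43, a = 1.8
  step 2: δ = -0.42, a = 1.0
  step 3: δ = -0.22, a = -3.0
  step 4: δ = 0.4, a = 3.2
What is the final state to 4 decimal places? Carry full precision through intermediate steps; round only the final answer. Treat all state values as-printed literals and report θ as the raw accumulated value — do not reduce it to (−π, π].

(4.3670, -11.5544, -3.0812, 19.8000)

after step 1 (δ=-0.43, a=1.8): (15.440319, -12.348825, -2.783972, 19.560000)
after step 2 (δ=-0.42, a=1.0): (11.775822, -13.718207, -3.297793, 19.760000)
after step 3 (δ=-0.22, a=-3.0): (7.871936, -13.103410, -3.557718, 19.160000)
after step 4 (δ=0.4, a=3.2): (4.366951, -11.554442, -3.081205, 19.800000)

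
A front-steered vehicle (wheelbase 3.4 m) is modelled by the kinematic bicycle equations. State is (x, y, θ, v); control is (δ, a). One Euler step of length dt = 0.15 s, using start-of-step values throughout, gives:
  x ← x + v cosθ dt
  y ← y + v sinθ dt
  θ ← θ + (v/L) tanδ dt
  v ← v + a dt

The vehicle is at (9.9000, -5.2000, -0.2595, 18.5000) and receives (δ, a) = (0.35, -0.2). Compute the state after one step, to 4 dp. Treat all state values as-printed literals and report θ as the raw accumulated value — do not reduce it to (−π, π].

(12.5821, -5.9121, 0.0384, 18.4700)

x' = 9.9000 + 18.5000·cos(-0.2595)·0.15 = 12.5821
y' = -5.2000 + 18.5000·sin(-0.2595)·0.15 = -5.9121
θ' = -0.2595 + (18.5000/3.4)·tan(0.35)·0.15 = 0.0384
v' = 18.5000 − 0.2000·0.15 = 18.4700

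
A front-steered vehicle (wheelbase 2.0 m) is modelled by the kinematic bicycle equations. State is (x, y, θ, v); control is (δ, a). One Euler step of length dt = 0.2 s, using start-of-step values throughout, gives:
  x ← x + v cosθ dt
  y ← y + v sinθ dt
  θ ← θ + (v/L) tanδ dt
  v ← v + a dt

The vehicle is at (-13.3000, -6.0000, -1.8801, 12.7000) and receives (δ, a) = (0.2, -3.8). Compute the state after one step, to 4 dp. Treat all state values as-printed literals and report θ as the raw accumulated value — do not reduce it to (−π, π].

(-14.0732, -8.4195, -1.6227, 11.9400)

x' = -13.3000 + 12.7000·cos(-1.8801)·0.2 = -14.0732
y' = -6.0000 + 12.7000·sin(-1.8801)·0.2 = -8.4195
θ' = -1.8801 + (12.7000/2.0)·tan(0.2)·0.2 = -1.6227
v' = 12.7000 − 3.8000·0.2 = 11.9400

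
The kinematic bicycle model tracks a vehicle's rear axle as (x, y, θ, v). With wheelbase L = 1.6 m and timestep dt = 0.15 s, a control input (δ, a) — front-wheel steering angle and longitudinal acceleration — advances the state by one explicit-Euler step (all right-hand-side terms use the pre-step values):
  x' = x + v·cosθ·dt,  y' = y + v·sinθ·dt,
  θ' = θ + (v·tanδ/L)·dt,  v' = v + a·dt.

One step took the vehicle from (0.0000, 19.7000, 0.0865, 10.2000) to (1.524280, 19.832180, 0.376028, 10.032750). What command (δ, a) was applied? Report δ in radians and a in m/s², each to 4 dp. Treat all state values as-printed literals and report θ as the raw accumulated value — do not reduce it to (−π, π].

δ = 0.2940, a = -1.1150

a = (v'−v)/dt = (-0.167250)/0.15 = -1.1150
Δθ = θ'−θ = 0.289528;  (v·dt/L) = 10.2000·0.15/1.6 = 0.956250
tan δ = Δθ·L/(v·dt) = 0.302774  →  δ = 0.2940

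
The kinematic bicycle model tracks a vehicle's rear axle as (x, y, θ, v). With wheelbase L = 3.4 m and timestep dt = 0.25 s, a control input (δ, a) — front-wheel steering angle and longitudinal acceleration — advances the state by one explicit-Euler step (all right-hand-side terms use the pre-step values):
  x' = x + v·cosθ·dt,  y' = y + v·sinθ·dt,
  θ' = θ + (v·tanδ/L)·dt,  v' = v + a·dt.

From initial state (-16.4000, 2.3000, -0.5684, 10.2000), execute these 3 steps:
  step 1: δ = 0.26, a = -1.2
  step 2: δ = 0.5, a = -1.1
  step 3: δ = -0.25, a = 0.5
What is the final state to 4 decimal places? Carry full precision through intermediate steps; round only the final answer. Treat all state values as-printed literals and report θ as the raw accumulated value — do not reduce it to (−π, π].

after step 1 (δ=0.26, a=-1.2): (-14.250954, 0.927375, -0.368884, 9.900000)
after step 2 (δ=0.5, a=-1.1): (-11.942446, 0.034953, 0.028792, 9.625000)
after step 3 (δ=-0.25, a=0.5): (-9.537193, 0.104225, -0.151919, 9.750000)

(-9.5372, 0.1042, -0.1519, 9.7500)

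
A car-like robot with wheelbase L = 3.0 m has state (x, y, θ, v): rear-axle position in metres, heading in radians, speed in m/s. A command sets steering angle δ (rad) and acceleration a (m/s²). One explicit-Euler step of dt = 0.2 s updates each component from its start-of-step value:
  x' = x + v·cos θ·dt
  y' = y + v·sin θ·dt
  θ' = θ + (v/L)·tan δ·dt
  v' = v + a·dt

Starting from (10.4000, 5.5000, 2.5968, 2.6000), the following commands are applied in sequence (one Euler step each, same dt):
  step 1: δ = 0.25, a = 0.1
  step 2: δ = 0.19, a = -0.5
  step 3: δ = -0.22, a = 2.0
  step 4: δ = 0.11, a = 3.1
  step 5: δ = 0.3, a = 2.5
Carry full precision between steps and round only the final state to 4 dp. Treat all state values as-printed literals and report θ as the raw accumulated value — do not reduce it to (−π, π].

(7.9073, 6.8589, 2.7316, 4.0400)

after step 1 (δ=0.25, a=0.1): (9.955278, 5.769485, 2.641059, 2.620000)
after step 2 (δ=0.19, a=-0.5): (9.495559, 6.020949, 2.674651, 2.520000)
after step 3 (δ=-0.22, a=2.0): (9.045512, 6.247829, 2.637083, 2.920000)
after step 4 (δ=0.11, a=3.1): (8.534272, 6.530122, 2.658583, 3.540000)
after step 5 (δ=0.3, a=2.5): (7.907266, 6.858950, 2.731587, 4.040000)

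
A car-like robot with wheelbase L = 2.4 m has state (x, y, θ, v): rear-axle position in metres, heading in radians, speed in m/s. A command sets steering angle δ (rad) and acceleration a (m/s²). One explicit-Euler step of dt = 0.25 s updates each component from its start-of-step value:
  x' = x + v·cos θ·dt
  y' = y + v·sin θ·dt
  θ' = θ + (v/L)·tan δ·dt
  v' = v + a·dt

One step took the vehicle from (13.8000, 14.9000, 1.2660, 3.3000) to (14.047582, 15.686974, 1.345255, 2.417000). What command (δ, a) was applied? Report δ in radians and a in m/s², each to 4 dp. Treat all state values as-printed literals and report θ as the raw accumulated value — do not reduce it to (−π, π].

δ = 0.2266, a = -3.5320

a = (v'−v)/dt = (-0.883000)/0.25 = -3.5320
Δθ = θ'−θ = 0.079255;  (v·dt/L) = 3.3000·0.25/2.4 = 0.343750
tan δ = Δθ·L/(v·dt) = 0.230560  →  δ = 0.2266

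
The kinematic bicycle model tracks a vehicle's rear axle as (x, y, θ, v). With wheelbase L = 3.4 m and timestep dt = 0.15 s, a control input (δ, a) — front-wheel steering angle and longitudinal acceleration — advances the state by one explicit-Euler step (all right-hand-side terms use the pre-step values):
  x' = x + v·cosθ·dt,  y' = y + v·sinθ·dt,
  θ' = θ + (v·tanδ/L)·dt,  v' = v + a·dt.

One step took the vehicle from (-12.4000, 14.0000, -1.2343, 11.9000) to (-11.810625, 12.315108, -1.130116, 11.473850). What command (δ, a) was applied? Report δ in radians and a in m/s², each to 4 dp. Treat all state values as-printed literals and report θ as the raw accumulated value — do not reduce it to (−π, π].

δ = 0.1959, a = -2.8410

a = (v'−v)/dt = (-0.426150)/0.15 = -2.8410
Δθ = θ'−θ = 0.104184;  (v·dt/L) = 11.9000·0.15/3.4 = 0.525000
tan δ = Δθ·L/(v·dt) = 0.198446  →  δ = 0.1959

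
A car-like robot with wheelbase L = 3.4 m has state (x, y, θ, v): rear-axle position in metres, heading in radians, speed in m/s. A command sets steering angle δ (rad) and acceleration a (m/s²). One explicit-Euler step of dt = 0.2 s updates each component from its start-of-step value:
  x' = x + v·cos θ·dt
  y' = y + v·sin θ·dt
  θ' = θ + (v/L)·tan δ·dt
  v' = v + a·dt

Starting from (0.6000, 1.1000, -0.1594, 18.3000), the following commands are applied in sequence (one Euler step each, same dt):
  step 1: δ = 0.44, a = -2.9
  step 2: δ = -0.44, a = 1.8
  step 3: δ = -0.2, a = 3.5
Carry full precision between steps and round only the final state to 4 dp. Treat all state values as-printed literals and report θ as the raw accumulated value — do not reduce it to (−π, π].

after step 1 (δ=0.44, a=-2.9): (4.213601, 0.519063, 0.347381, 17.720000)
after step 2 (δ=-0.44, a=1.8): (7.545909, 1.725571, -0.143338, 18.080000)
after step 3 (δ=-0.2, a=3.5): (11.124826, 1.209034, -0.358926, 18.780000)

(11.1248, 1.2090, -0.3589, 18.7800)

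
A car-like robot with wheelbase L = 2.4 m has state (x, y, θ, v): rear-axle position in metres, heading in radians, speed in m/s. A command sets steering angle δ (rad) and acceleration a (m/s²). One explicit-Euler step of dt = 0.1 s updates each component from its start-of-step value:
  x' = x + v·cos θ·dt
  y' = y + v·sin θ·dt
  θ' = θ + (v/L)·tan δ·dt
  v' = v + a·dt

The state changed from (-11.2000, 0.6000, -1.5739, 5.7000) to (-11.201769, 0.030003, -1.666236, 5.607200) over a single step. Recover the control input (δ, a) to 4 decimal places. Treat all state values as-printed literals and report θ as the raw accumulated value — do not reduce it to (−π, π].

δ = -0.3708, a = -0.9280

a = (v'−v)/dt = (-0.092800)/0.1 = -0.9280
Δθ = θ'−θ = -0.092336;  (v·dt/L) = 5.7000·0.1/2.4 = 0.237500
tan δ = Δθ·L/(v·dt) = -0.388783  →  δ = -0.3708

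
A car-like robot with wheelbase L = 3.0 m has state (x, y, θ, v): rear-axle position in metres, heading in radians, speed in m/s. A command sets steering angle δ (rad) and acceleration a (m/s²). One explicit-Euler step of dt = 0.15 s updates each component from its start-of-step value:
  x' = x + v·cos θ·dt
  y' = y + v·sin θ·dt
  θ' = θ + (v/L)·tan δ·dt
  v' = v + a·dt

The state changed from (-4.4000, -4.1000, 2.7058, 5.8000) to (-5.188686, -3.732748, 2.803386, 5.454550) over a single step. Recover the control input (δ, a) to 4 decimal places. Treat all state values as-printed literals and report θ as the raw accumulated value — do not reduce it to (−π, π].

a = (v'−v)/dt = (-0.345450)/0.15 = -2.3030
Δθ = θ'−θ = 0.097586;  (v·dt/L) = 5.8000·0.15/3.0 = 0.290000
tan δ = Δθ·L/(v·dt) = 0.336503  →  δ = 0.3246

δ = 0.3246, a = -2.3030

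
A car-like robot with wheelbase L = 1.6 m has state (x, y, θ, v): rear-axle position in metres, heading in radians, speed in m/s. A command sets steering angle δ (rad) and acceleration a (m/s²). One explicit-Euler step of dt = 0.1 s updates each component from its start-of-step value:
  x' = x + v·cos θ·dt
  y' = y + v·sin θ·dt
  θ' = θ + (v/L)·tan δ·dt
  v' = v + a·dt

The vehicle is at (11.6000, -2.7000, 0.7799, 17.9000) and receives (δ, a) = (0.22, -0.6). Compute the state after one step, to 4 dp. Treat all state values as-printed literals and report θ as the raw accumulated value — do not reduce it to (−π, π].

(12.8727, -1.4413, 1.0301, 17.8400)

x' = 11.6000 + 17.9000·cos(0.7799)·0.1 = 12.8727
y' = -2.7000 + 17.9000·sin(0.7799)·0.1 = -1.4413
θ' = 0.7799 + (17.9000/1.6)·tan(0.22)·0.1 = 1.0301
v' = 17.9000 − 0.6000·0.1 = 17.8400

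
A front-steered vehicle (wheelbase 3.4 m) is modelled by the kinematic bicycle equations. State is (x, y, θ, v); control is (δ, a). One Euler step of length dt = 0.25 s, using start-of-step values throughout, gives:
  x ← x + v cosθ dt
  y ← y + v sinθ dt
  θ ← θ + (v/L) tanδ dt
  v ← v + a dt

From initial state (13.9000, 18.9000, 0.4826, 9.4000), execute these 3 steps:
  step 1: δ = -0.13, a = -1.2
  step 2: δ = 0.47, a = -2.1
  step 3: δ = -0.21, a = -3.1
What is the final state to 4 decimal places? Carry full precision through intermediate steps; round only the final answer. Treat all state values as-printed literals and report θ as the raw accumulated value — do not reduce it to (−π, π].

(19.6783, 22.2932, 0.5977, 7.8000)

after step 1 (δ=-0.13, a=-1.2): (15.981610, 19.990597, 0.392237, 9.100000)
after step 2 (δ=0.47, a=-2.1): (18.083837, 20.860231, 0.732126, 8.575000)
after step 3 (δ=-0.21, a=-3.1): (19.678261, 22.293227, 0.597737, 7.800000)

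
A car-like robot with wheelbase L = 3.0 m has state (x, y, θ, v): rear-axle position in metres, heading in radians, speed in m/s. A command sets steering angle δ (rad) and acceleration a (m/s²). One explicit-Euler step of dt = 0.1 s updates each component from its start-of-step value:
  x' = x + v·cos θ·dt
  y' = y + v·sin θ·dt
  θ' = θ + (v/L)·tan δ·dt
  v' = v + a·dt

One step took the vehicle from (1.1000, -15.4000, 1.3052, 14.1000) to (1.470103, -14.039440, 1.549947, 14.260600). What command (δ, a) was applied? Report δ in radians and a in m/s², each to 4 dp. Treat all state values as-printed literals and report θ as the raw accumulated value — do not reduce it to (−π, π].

a = (v'−v)/dt = (0.160600)/0.1 = 1.6060
Δθ = θ'−θ = 0.244747;  (v·dt/L) = 14.1000·0.1/3.0 = 0.470000
tan δ = Δθ·L/(v·dt) = 0.520738  →  δ = 0.4801

δ = 0.4801, a = 1.6060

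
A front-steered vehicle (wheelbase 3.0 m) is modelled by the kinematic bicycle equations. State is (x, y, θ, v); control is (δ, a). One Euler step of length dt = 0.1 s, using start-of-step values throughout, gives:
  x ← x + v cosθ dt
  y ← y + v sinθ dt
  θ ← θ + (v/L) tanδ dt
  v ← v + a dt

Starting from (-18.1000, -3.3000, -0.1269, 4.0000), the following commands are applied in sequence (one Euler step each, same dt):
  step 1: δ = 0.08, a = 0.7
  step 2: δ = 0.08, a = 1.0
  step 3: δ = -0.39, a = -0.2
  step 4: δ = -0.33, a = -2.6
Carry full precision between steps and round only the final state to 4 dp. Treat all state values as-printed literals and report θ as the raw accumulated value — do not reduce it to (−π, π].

(-16.4747, -3.5088, -0.2099, 3.8900)

after step 1 (δ=0.08, a=0.7): (-17.703216, -3.350624, -0.116211, 4.070000)
after step 2 (δ=0.08, a=1.0): (-17.298962, -3.397815, -0.105334, 4.170000)
after step 3 (δ=-0.39, a=-0.2): (-16.884273, -3.441658, -0.162471, 4.150000)
after step 4 (δ=-0.33, a=-2.6): (-16.474738, -3.508787, -0.209853, 3.890000)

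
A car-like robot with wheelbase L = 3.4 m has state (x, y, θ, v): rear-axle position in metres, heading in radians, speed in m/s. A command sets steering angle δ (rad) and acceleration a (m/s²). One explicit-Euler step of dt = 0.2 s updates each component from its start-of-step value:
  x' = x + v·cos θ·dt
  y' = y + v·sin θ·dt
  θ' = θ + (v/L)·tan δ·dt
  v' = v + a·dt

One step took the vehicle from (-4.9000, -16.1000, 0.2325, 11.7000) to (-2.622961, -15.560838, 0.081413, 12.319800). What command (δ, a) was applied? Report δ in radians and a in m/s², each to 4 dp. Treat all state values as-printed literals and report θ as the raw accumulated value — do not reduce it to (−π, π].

δ = -0.2161, a = 3.0990

a = (v'−v)/dt = (0.619800)/0.2 = 3.0990
Δθ = θ'−θ = -0.151087;  (v·dt/L) = 11.7000·0.2/3.4 = 0.688235
tan δ = Δθ·L/(v·dt) = -0.219528  →  δ = -0.2161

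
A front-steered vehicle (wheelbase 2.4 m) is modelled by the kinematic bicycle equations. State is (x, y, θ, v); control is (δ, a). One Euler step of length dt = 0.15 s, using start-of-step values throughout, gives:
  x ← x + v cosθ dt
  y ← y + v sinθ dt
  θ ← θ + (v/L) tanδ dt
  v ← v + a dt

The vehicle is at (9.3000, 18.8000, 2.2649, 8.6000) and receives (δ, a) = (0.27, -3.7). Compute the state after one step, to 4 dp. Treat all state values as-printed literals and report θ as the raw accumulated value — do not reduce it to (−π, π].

x' = 9.3000 + 8.6000·cos(2.2649)·0.15 = 8.4748
y' = 18.8000 + 8.6000·sin(2.2649)·0.15 = 19.7915
θ' = 2.2649 + (8.6000/2.4)·tan(0.27)·0.15 = 2.4137
v' = 8.6000 − 3.7000·0.15 = 8.0450

(8.4748, 19.7915, 2.4137, 8.0450)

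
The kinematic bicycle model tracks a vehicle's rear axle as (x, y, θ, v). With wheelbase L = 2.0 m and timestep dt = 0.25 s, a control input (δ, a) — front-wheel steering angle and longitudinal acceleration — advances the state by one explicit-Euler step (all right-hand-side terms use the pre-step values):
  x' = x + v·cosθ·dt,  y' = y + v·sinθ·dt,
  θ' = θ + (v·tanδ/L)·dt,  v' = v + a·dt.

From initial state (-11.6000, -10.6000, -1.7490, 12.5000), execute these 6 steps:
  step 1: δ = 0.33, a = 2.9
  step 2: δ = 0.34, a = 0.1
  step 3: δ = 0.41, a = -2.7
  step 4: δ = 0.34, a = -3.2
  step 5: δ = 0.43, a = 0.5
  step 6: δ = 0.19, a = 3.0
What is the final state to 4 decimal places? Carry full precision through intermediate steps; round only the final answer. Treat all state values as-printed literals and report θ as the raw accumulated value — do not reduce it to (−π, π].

(-2.1073, -13.7797, 1.6080, 12.6500)

after step 1 (δ=0.33, a=2.9): (-12.153944, -13.675512, -1.213805, 13.225000)
after step 2 (δ=0.34, a=0.1): (-10.998552, -16.773311, -0.629034, 13.250000)
after step 3 (δ=0.41, a=-2.7): (-8.320076, -18.722265, 0.090824, 12.575000)
after step 4 (δ=0.34, a=-3.2): (-5.189283, -18.437128, 0.646854, 11.775000)
after step 5 (δ=0.43, a=0.5): (-2.840220, -16.662991, 1.321887, 11.900000)
after step 6 (δ=0.19, a=3.0): (-2.107338, -13.779676, 1.607963, 12.650000)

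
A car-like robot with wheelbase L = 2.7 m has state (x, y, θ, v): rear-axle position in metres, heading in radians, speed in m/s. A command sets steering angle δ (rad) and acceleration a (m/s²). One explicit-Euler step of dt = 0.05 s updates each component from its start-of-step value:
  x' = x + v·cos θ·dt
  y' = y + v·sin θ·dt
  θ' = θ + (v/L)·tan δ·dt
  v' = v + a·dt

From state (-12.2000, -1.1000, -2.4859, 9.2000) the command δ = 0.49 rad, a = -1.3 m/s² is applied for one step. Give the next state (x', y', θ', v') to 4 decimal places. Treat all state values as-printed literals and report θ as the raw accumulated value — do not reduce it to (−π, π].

(-12.5646, -1.3805, -2.3950, 9.1350)

x' = -12.2000 + 9.2000·cos(-2.4859)·0.05 = -12.5646
y' = -1.1000 + 9.2000·sin(-2.4859)·0.05 = -1.3805
θ' = -2.4859 + (9.2000/2.7)·tan(0.49)·0.05 = -2.3950
v' = 9.2000 − 1.3000·0.05 = 9.1350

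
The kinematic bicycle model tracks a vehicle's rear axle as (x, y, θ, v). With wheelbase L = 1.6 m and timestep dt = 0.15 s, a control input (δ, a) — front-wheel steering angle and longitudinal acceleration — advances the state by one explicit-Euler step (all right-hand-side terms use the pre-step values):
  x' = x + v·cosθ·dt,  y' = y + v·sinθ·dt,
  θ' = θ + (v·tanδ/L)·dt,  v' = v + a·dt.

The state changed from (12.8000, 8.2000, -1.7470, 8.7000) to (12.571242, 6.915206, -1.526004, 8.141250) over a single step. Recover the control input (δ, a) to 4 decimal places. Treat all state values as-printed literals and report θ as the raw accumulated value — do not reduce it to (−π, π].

a = (v'−v)/dt = (-0.558750)/0.15 = -3.7250
Δθ = θ'−θ = 0.220996;  (v·dt/L) = 8.7000·0.15/1.6 = 0.815625
tan δ = Δθ·L/(v·dt) = 0.270953  →  δ = 0.2646

δ = 0.2646, a = -3.7250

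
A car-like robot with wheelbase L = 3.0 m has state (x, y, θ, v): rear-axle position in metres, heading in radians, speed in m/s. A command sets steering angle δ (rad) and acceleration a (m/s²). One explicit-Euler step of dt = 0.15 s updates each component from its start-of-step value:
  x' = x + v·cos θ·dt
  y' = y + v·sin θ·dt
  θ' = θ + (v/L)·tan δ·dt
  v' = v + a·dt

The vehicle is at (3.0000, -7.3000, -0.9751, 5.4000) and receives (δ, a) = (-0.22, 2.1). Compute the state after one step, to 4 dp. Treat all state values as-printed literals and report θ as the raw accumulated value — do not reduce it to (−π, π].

x' = 3.0000 + 5.4000·cos(-0.9751)·0.15 = 3.4545
y' = -7.3000 + 5.4000·sin(-0.9751)·0.15 = -7.9705
θ' = -0.9751 + (5.4000/3.0)·tan(-0.22)·0.15 = -1.0355
v' = 5.4000 + 2.1000·0.15 = 5.7150

(3.4545, -7.9705, -1.0355, 5.7150)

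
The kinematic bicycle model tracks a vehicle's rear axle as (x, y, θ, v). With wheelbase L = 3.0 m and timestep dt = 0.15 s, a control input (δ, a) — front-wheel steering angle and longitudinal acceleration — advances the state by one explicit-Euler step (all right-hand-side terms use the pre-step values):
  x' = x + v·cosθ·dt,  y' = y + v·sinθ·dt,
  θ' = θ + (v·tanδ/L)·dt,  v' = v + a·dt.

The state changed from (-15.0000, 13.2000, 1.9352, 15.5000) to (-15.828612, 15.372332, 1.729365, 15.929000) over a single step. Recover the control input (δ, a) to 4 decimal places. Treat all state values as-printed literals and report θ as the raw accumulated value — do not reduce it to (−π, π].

δ = -0.2596, a = 2.8600

a = (v'−v)/dt = (0.429000)/0.15 = 2.8600
Δθ = θ'−θ = -0.205835;  (v·dt/L) = 15.5000·0.15/3.0 = 0.775000
tan δ = Δθ·L/(v·dt) = -0.265594  →  δ = -0.2596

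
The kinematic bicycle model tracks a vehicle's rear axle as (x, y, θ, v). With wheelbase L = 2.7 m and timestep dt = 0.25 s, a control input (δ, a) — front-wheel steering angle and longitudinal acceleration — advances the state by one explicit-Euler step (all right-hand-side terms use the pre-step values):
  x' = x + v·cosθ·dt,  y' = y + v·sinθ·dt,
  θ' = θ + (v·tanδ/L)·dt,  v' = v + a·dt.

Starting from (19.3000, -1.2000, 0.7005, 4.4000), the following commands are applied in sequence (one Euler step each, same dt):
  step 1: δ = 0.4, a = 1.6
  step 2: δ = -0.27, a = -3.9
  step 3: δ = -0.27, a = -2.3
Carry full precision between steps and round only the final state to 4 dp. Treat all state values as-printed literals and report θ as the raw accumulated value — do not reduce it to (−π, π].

after step 1 (δ=0.4, a=1.6): (20.140972, -0.490940, 0.872749, 4.800000)
after step 2 (δ=-0.27, a=-3.9): (20.912239, 0.428379, 0.749745, 3.825000)
after step 3 (δ=-0.27, a=-2.3): (21.612083, 1.080017, 0.651727, 3.250000)

(21.6121, 1.0800, 0.6517, 3.2500)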